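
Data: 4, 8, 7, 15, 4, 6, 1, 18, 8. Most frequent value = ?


Frequencies: 1:1, 4:2, 6:1, 7:1, 8:2, 15:1, 18:1
Max frequency = 2
Mode = 4, 8

Mode = 4, 8


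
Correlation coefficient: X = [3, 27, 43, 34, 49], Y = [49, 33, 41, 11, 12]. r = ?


Mean X = 31.2000, Mean Y = 29.2000
SD X = 15.979987, SD Y = 15.315352
Cov = -158.440000
r = -158.440000/(15.979987*15.315352) = -0.6474

r = -0.6474


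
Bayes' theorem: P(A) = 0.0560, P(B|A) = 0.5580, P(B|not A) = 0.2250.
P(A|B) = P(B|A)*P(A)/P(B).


P(B) = P(B|A)*P(A) + P(B|A')*P(A')
= 0.5580*0.0560 + 0.2250*0.9440
= 0.031248 + 0.212400 = 0.243648
P(A|B) = 0.031248/0.243648 = 0.1283

P(A|B) = 0.1283


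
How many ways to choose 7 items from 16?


C(16,7) = 16!/(7! × 9!)
= 20922789888000/(5040 × 362880)
= 11440

C(16,7) = 11440


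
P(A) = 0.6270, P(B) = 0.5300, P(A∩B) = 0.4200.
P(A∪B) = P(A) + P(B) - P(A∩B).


P(A∪B) = 0.6270 + 0.5300 - 0.4200
= 1.1570 - 0.4200
= 0.7370

P(A∪B) = 0.7370


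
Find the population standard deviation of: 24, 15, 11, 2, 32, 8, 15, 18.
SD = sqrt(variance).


Mean = 15.6250
Variance = 76.2344
SD = sqrt(76.2344) = 8.7312

SD = 8.7312


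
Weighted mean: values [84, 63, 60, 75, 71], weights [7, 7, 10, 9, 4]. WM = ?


Numerator = 84*7 + 63*7 + 60*10 + 75*9 + 71*4 = 2588
Denominator = 7 + 7 + 10 + 9 + 4 = 37
WM = 2588/37 = 69.9459

WM = 69.9459


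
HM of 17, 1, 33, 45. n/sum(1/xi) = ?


Sum of reciprocals = 1/17 + 1/1 + 1/33 + 1/45 = 1.111349
HM = 4/1.111349 = 3.5992

HM = 3.5992


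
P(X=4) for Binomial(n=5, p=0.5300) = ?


C(5,4) = 5
p^4 = 0.078905
(1-p)^1 = 0.470000
P = 5 * 0.078905 * 0.470000 = 0.1854

P(X=4) = 0.1854


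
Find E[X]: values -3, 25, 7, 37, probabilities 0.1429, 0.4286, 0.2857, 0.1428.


E[X] = -3*0.1429 + 25*0.4286 + 7*0.2857 + 37*0.1428
= -0.4287 + 10.7150 + 1.9999 + 5.2836
= 17.5698

E[X] = 17.5698


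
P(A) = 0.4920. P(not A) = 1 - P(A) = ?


P(not A) = 1 - 0.4920 = 0.5080

P(not A) = 0.5080


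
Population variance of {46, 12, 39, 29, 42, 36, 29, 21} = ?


Mean = 31.7500
Squared deviations: 203.0625, 390.0625, 52.5625, 7.5625, 105.0625, 18.0625, 7.5625, 115.5625
Sum = 899.5000
Variance = 899.5000/8 = 112.4375

Variance = 112.4375


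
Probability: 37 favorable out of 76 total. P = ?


P = 37/76 = 0.4868

P = 0.4868


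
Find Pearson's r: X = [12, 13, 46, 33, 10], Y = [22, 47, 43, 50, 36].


Mean X = 22.8000, Mean Y = 39.6000
SD X = 14.274453, SD Y = 9.971961
Cov = 69.720000
r = 69.720000/(14.274453*9.971961) = 0.4898

r = 0.4898


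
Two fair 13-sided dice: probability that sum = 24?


Total outcomes = 13×13 = 169
Favorable (sum = 24): 3
P = 3/169 = 0.0178

P = 0.0178


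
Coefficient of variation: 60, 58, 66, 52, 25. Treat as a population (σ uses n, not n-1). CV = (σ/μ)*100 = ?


Mean = 52.2000
SD = 14.3164
CV = (14.3164/52.2000)*100 = 27.4261%

CV = 27.4261%


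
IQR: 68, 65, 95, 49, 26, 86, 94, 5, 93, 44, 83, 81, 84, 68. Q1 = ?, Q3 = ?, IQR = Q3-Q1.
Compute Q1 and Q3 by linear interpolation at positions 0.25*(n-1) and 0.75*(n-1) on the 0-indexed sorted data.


Sorted: 5, 26, 44, 49, 65, 68, 68, 81, 83, 84, 86, 93, 94, 95
Q1 (25th %ile) = 53.0000
Q3 (75th %ile) = 85.5000
IQR = 85.5000 - 53.0000 = 32.5000

IQR = 32.5000


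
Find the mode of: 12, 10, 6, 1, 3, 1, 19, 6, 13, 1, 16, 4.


Frequencies: 1:3, 3:1, 4:1, 6:2, 10:1, 12:1, 13:1, 16:1, 19:1
Max frequency = 3
Mode = 1

Mode = 1


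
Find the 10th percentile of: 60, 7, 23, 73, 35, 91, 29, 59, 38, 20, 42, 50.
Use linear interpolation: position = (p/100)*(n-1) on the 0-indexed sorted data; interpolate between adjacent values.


Sorted: 7, 20, 23, 29, 35, 38, 42, 50, 59, 60, 73, 91
n = 12
Index = 10/100 * 11 = 1.1000
Lower = data[1] = 20, Upper = data[2] = 23
P10 = 20 + 0.1000*(3) = 20.3000

P10 = 20.3000


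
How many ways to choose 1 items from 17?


C(17,1) = 17!/(1! × 16!)
= 355687428096000/(1 × 20922789888000)
= 17

C(17,1) = 17


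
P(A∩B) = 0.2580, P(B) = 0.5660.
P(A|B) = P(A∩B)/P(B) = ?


P(A|B) = 0.2580/0.5660 = 0.4558

P(A|B) = 0.4558


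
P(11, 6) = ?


P(11,6) = 11!/5!
= 39916800/120
= 332640

P(11,6) = 332640


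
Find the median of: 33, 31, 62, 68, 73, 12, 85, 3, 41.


Sorted: 3, 12, 31, 33, 41, 62, 68, 73, 85
n = 9 (odd)
Middle value = 41

Median = 41


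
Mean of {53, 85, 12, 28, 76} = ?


Sum = 53 + 85 + 12 + 28 + 76 = 254
n = 5
Mean = 254/5 = 50.8000

Mean = 50.8000


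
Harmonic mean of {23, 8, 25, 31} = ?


Sum of reciprocals = 1/23 + 1/8 + 1/25 + 1/31 = 0.240736
HM = 4/0.240736 = 16.6157

HM = 16.6157


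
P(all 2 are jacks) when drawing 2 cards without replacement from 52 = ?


P(all jacks) = (4/52) × (3/51)
= 0.0045

P = 0.0045


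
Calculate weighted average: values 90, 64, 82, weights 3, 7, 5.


Numerator = 90*3 + 64*7 + 82*5 = 1128
Denominator = 3 + 7 + 5 = 15
WM = 1128/15 = 75.2000

WM = 75.2000


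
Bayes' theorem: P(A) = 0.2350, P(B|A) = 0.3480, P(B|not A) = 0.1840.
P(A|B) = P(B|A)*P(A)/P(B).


P(B) = P(B|A)*P(A) + P(B|A')*P(A')
= 0.3480*0.2350 + 0.1840*0.7650
= 0.081780 + 0.140760 = 0.222540
P(A|B) = 0.081780/0.222540 = 0.3675

P(A|B) = 0.3675


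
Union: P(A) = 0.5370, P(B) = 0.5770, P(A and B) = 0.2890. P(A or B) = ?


P(A∪B) = 0.5370 + 0.5770 - 0.2890
= 1.1140 - 0.2890
= 0.8250

P(A∪B) = 0.8250


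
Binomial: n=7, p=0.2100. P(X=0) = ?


C(7,0) = 1
p^0 = 1.000000
(1-p)^7 = 0.192039
P = 1 * 1.000000 * 0.192039 = 0.1920

P(X=0) = 0.1920


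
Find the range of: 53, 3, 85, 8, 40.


Max = 85, Min = 3
Range = 85 - 3 = 82

Range = 82


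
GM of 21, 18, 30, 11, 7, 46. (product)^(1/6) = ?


Product = 21 × 18 × 30 × 11 × 7 × 46 = 40166280
GM = 40166280^(1/6) = 18.5059

GM = 18.5059


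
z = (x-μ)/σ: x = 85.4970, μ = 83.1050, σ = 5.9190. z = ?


z = (85.4970 - 83.1050)/5.9190
= 2.3920/5.9190
= 0.4041

z = 0.4041


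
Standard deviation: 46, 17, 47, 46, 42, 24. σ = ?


Mean = 37.0000
Variance = 142.6667
SD = sqrt(142.6667) = 11.9443

SD = 11.9443


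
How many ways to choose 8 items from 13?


C(13,8) = 13!/(8! × 5!)
= 6227020800/(40320 × 120)
= 1287

C(13,8) = 1287


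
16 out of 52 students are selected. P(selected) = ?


P = 16/52 = 0.3077

P = 0.3077


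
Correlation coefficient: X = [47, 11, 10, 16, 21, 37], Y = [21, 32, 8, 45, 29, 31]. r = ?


Mean X = 23.6667, Mean Y = 27.6667
SD X = 13.755807, SD Y = 11.279283
Cov = -5.611111
r = -5.611111/(13.755807*11.279283) = -0.0362

r = -0.0362


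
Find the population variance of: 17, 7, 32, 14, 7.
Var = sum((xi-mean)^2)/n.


Mean = 15.4000
Squared deviations: 2.5600, 70.5600, 275.5600, 1.9600, 70.5600
Sum = 421.2000
Variance = 421.2000/5 = 84.2400

Variance = 84.2400


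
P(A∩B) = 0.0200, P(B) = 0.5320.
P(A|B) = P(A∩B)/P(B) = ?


P(A|B) = 0.0200/0.5320 = 0.0376

P(A|B) = 0.0376


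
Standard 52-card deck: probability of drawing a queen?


4 queens in 52 cards
P = 4/52 = 0.0769

P = 0.0769


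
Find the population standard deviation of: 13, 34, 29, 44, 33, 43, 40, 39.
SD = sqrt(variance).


Mean = 34.3750
Variance = 88.4844
SD = sqrt(88.4844) = 9.4066

SD = 9.4066


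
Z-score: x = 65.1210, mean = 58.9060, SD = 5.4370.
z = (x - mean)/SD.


z = (65.1210 - 58.9060)/5.4370
= 6.2150/5.4370
= 1.1431

z = 1.1431


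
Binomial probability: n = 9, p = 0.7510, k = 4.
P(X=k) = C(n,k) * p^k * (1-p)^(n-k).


C(9,4) = 126
p^4 = 0.318097
(1-p)^5 = 0.000957
P = 126 * 0.318097 * 0.000957 = 0.0384

P(X=4) = 0.0384


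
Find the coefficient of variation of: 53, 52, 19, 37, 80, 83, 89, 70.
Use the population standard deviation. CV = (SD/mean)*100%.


Mean = 60.3750
SD = 22.8907
CV = (22.8907/60.3750)*100 = 37.9142%

CV = 37.9142%


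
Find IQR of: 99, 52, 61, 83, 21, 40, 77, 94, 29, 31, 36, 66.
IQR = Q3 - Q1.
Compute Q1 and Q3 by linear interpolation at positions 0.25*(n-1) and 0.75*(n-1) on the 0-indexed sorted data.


Sorted: 21, 29, 31, 36, 40, 52, 61, 66, 77, 83, 94, 99
Q1 (25th %ile) = 34.7500
Q3 (75th %ile) = 78.5000
IQR = 78.5000 - 34.7500 = 43.7500

IQR = 43.7500


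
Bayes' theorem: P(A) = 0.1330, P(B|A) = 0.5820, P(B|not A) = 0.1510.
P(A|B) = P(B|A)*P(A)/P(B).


P(B) = P(B|A)*P(A) + P(B|A')*P(A')
= 0.5820*0.1330 + 0.1510*0.8670
= 0.077406 + 0.130917 = 0.208323
P(A|B) = 0.077406/0.208323 = 0.3716

P(A|B) = 0.3716


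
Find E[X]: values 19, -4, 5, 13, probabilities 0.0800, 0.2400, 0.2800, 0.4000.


E[X] = 19*0.0800 - 4*0.2400 + 5*0.2800 + 13*0.4000
= 1.5200 - 0.9600 + 1.4000 + 5.2000
= 7.1600

E[X] = 7.1600


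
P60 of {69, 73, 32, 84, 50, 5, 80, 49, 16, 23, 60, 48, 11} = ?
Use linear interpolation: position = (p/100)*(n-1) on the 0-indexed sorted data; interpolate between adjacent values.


Sorted: 5, 11, 16, 23, 32, 48, 49, 50, 60, 69, 73, 80, 84
n = 13
Index = 60/100 * 12 = 7.2000
Lower = data[7] = 50, Upper = data[8] = 60
P60 = 50 + 0.2000*(10) = 52.0000

P60 = 52.0000


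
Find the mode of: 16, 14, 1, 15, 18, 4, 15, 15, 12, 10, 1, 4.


Frequencies: 1:2, 4:2, 10:1, 12:1, 14:1, 15:3, 16:1, 18:1
Max frequency = 3
Mode = 15

Mode = 15


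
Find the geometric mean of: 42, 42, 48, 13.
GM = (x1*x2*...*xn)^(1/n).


Product = 42 × 42 × 48 × 13 = 1100736
GM = 1100736^(1/4) = 32.3907

GM = 32.3907


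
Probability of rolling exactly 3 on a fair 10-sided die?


Favorable outcomes (roll = 3): 1
Total outcomes = 10
P = 1/10 = 0.1000

P = 0.1000


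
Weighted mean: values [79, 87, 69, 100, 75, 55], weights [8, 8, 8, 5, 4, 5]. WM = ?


Numerator = 79*8 + 87*8 + 69*8 + 100*5 + 75*4 + 55*5 = 2955
Denominator = 8 + 8 + 8 + 5 + 4 + 5 = 38
WM = 2955/38 = 77.7632

WM = 77.7632


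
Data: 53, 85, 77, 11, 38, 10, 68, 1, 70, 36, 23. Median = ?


Sorted: 1, 10, 11, 23, 36, 38, 53, 68, 70, 77, 85
n = 11 (odd)
Middle value = 38

Median = 38


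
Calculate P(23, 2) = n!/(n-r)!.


P(23,2) = 23!/21!
= 25852016738884976640000/51090942171709440000
= 506

P(23,2) = 506


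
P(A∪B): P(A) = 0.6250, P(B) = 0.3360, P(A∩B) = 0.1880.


P(A∪B) = 0.6250 + 0.3360 - 0.1880
= 0.9610 - 0.1880
= 0.7730

P(A∪B) = 0.7730


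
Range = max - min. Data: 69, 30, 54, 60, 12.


Max = 69, Min = 12
Range = 69 - 12 = 57

Range = 57


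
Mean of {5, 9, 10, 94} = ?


Sum = 5 + 9 + 10 + 94 = 118
n = 4
Mean = 118/4 = 29.5000

Mean = 29.5000


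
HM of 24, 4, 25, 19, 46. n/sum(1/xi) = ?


Sum of reciprocals = 1/24 + 1/4 + 1/25 + 1/19 + 1/46 = 0.406037
HM = 5/0.406037 = 12.3141

HM = 12.3141


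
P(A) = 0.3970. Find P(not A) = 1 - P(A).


P(not A) = 1 - 0.3970 = 0.6030

P(not A) = 0.6030


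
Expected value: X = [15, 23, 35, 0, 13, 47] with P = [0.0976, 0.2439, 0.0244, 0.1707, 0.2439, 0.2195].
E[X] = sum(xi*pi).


E[X] = 15*0.0976 + 23*0.2439 + 35*0.0244 + 0*0.1707 + 13*0.2439 + 47*0.2195
= 1.4640 + 5.6097 + 0.8540 + 0 + 3.1707 + 10.3165
= 21.4149

E[X] = 21.4149


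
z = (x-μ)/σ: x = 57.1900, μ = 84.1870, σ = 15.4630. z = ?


z = (57.1900 - 84.1870)/15.4630
= -26.9970/15.4630
= -1.7459

z = -1.7459


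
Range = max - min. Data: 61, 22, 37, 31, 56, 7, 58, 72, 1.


Max = 72, Min = 1
Range = 72 - 1 = 71

Range = 71


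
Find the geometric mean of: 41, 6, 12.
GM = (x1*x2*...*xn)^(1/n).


Product = 41 × 6 × 12 = 2952
GM = 2952^(1/3) = 14.3452

GM = 14.3452


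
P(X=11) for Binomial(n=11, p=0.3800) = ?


C(11,11) = 1
p^11 = 2.385721e-05
(1-p)^0 = 1.000000
P = 1 * 2.385721e-05 * 1.000000 = 2.3857e-05

P(X=11) = 2.3857e-05


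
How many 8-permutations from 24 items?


P(24,8) = 24!/16!
= 620448401733239439360000/20922789888000
= 29654190720

P(24,8) = 29654190720


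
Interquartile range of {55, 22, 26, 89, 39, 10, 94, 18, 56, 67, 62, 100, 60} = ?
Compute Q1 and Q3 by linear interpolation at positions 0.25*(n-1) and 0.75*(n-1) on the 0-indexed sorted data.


Sorted: 10, 18, 22, 26, 39, 55, 56, 60, 62, 67, 89, 94, 100
Q1 (25th %ile) = 26.0000
Q3 (75th %ile) = 67.0000
IQR = 67.0000 - 26.0000 = 41.0000

IQR = 41.0000


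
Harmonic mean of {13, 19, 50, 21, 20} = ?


Sum of reciprocals = 1/13 + 1/19 + 1/50 + 1/21 + 1/20 = 0.247174
HM = 5/0.247174 = 20.2287

HM = 20.2287


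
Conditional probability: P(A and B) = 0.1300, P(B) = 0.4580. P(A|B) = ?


P(A|B) = 0.1300/0.4580 = 0.2838

P(A|B) = 0.2838


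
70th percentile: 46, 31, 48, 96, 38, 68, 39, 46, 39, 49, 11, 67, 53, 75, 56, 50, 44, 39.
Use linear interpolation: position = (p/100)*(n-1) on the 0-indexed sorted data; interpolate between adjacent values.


Sorted: 11, 31, 38, 39, 39, 39, 44, 46, 46, 48, 49, 50, 53, 56, 67, 68, 75, 96
n = 18
Index = 70/100 * 17 = 11.9000
Lower = data[11] = 50, Upper = data[12] = 53
P70 = 50 + 0.9000*(3) = 52.7000

P70 = 52.7000


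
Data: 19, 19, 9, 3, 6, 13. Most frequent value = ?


Frequencies: 3:1, 6:1, 9:1, 13:1, 19:2
Max frequency = 2
Mode = 19

Mode = 19


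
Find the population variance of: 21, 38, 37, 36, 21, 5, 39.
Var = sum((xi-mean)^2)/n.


Mean = 28.1429
Squared deviations: 51.0204, 97.1633, 78.4490, 61.7347, 51.0204, 535.5918, 117.8776
Sum = 992.8571
Variance = 992.8571/7 = 141.8367

Variance = 141.8367


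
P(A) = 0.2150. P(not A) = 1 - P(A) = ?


P(not A) = 1 - 0.2150 = 0.7850

P(not A) = 0.7850


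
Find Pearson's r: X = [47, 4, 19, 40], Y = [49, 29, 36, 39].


Mean X = 27.5000, Mean Y = 38.2500
SD X = 17.036725, SD Y = 7.189402
Cov = 113.875000
r = 113.875000/(17.036725*7.189402) = 0.9297

r = 0.9297


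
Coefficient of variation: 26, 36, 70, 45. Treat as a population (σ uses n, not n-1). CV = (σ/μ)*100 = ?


Mean = 44.2500
SD = 16.3153
CV = (16.3153/44.2500)*100 = 36.8706%

CV = 36.8706%


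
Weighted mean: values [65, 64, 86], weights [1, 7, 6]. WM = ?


Numerator = 65*1 + 64*7 + 86*6 = 1029
Denominator = 1 + 7 + 6 = 14
WM = 1029/14 = 73.5000

WM = 73.5000


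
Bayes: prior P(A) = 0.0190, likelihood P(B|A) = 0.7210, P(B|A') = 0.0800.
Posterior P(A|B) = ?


P(B) = P(B|A)*P(A) + P(B|A')*P(A')
= 0.7210*0.0190 + 0.0800*0.9810
= 0.013699 + 0.078480 = 0.092179
P(A|B) = 0.013699/0.092179 = 0.1486

P(A|B) = 0.1486


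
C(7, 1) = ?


C(7,1) = 7!/(1! × 6!)
= 5040/(1 × 720)
= 7

C(7,1) = 7


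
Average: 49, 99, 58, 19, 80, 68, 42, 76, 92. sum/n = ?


Sum = 49 + 99 + 58 + 19 + 80 + 68 + 42 + 76 + 92 = 583
n = 9
Mean = 583/9 = 64.7778

Mean = 64.7778


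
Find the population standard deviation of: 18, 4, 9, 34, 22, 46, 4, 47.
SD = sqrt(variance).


Mean = 23.0000
Variance = 271.2500
SD = sqrt(271.2500) = 16.4697

SD = 16.4697


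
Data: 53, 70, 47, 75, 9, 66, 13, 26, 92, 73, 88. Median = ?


Sorted: 9, 13, 26, 47, 53, 66, 70, 73, 75, 88, 92
n = 11 (odd)
Middle value = 66

Median = 66


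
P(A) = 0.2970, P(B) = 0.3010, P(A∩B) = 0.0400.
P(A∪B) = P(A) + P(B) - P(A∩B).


P(A∪B) = 0.2970 + 0.3010 - 0.0400
= 0.5980 - 0.0400
= 0.5580

P(A∪B) = 0.5580


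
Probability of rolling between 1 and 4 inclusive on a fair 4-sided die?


Favorable outcomes (1 ≤ roll ≤ 4): 4
Total outcomes = 4
P = 4/4 = 1.0000

P = 1.0000


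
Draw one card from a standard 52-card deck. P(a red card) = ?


26 red cards in 52 cards
P = 26/52 = 0.5000

P = 0.5000


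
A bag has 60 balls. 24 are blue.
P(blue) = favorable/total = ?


P = 24/60 = 0.4000

P = 0.4000


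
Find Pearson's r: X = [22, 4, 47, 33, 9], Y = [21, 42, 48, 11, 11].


Mean X = 23.0000, Mean Y = 26.6000
SD X = 15.709870, SD Y = 15.576906
Cov = 57.800000
r = 57.800000/(15.709870*15.576906) = 0.2362

r = 0.2362


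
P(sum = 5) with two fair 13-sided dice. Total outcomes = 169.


Total outcomes = 13×13 = 169
Favorable (sum = 5): 4
P = 4/169 = 0.0237

P = 0.0237


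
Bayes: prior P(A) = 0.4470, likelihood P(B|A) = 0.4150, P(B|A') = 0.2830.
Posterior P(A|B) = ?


P(B) = P(B|A)*P(A) + P(B|A')*P(A')
= 0.4150*0.4470 + 0.2830*0.5530
= 0.185505 + 0.156499 = 0.342004
P(A|B) = 0.185505/0.342004 = 0.5424

P(A|B) = 0.5424


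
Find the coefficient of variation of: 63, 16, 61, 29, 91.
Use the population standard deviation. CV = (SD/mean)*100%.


Mean = 52.0000
SD = 26.6383
CV = (26.6383/52.0000)*100 = 51.2275%

CV = 51.2275%


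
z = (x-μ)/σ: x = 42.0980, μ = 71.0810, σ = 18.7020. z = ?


z = (42.0980 - 71.0810)/18.7020
= -28.9830/18.7020
= -1.5497

z = -1.5497


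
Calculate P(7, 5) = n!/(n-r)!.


P(7,5) = 7!/2!
= 5040/2
= 2520

P(7,5) = 2520


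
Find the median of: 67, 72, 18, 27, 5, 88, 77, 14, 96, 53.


Sorted: 5, 14, 18, 27, 53, 67, 72, 77, 88, 96
n = 10 (even)
Middle values: 53 and 67
Median = (53+67)/2 = 60.0000

Median = 60.0000


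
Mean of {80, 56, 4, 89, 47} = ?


Sum = 80 + 56 + 4 + 89 + 47 = 276
n = 5
Mean = 276/5 = 55.2000

Mean = 55.2000


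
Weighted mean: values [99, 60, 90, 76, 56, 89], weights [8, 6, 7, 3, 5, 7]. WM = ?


Numerator = 99*8 + 60*6 + 90*7 + 76*3 + 56*5 + 89*7 = 2913
Denominator = 8 + 6 + 7 + 3 + 5 + 7 = 36
WM = 2913/36 = 80.9167

WM = 80.9167


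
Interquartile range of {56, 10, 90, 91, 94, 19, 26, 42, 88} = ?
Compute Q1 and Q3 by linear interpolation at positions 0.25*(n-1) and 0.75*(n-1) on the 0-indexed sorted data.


Sorted: 10, 19, 26, 42, 56, 88, 90, 91, 94
Q1 (25th %ile) = 26.0000
Q3 (75th %ile) = 90.0000
IQR = 90.0000 - 26.0000 = 64.0000

IQR = 64.0000


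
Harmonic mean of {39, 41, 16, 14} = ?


Sum of reciprocals = 1/39 + 1/41 + 1/16 + 1/14 = 0.183960
HM = 4/0.183960 = 21.7439

HM = 21.7439


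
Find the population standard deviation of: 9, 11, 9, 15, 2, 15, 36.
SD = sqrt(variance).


Mean = 13.8571
Variance = 98.4082
SD = sqrt(98.4082) = 9.9201

SD = 9.9201


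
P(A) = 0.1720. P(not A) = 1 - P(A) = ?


P(not A) = 1 - 0.1720 = 0.8280

P(not A) = 0.8280


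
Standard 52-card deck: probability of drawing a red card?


26 red cards in 52 cards
P = 26/52 = 0.5000

P = 0.5000


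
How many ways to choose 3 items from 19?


C(19,3) = 19!/(3! × 16!)
= 121645100408832000/(6 × 20922789888000)
= 969

C(19,3) = 969


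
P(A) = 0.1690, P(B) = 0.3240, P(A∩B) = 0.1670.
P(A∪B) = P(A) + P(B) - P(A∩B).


P(A∪B) = 0.1690 + 0.3240 - 0.1670
= 0.4930 - 0.1670
= 0.3260

P(A∪B) = 0.3260


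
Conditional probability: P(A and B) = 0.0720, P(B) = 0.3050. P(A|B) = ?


P(A|B) = 0.0720/0.3050 = 0.2361

P(A|B) = 0.2361


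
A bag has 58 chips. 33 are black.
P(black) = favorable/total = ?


P = 33/58 = 0.5690

P = 0.5690


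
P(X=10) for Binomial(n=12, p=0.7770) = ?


C(12,10) = 66
p^10 = 0.080207
(1-p)^2 = 0.049729
P = 66 * 0.080207 * 0.049729 = 0.2632

P(X=10) = 0.2632


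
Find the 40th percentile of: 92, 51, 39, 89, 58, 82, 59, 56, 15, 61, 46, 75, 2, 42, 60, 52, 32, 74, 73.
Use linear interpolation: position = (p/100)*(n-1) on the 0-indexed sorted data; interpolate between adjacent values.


Sorted: 2, 15, 32, 39, 42, 46, 51, 52, 56, 58, 59, 60, 61, 73, 74, 75, 82, 89, 92
n = 19
Index = 40/100 * 18 = 7.2000
Lower = data[7] = 52, Upper = data[8] = 56
P40 = 52 + 0.2000*(4) = 52.8000

P40 = 52.8000


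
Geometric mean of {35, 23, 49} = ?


Product = 35 × 23 × 49 = 39445
GM = 39445^(1/3) = 34.0406

GM = 34.0406


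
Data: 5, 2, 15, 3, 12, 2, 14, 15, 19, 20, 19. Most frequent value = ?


Frequencies: 2:2, 3:1, 5:1, 12:1, 14:1, 15:2, 19:2, 20:1
Max frequency = 2
Mode = 2, 15, 19

Mode = 2, 15, 19


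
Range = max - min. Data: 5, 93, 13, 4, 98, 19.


Max = 98, Min = 4
Range = 98 - 4 = 94

Range = 94


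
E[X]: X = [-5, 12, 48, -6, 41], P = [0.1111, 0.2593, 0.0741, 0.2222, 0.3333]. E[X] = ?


E[X] = -5*0.1111 + 12*0.2593 + 48*0.0741 - 6*0.2222 + 41*0.3333
= -0.5555 + 3.1116 + 3.5568 - 1.3332 + 13.6653
= 18.4450

E[X] = 18.4450


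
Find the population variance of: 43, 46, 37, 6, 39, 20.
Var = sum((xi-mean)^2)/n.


Mean = 31.8333
Squared deviations: 124.6944, 200.6944, 26.6944, 667.3611, 51.3611, 140.0278
Sum = 1210.8333
Variance = 1210.8333/6 = 201.8056

Variance = 201.8056


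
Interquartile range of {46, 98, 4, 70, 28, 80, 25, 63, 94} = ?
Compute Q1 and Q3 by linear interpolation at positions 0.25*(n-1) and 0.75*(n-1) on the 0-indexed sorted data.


Sorted: 4, 25, 28, 46, 63, 70, 80, 94, 98
Q1 (25th %ile) = 28.0000
Q3 (75th %ile) = 80.0000
IQR = 80.0000 - 28.0000 = 52.0000

IQR = 52.0000


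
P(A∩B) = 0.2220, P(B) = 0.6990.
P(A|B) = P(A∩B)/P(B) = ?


P(A|B) = 0.2220/0.6990 = 0.3176

P(A|B) = 0.3176


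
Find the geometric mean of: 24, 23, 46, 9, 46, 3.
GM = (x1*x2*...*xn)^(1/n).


Product = 24 × 23 × 46 × 9 × 46 × 3 = 31536864
GM = 31536864^(1/6) = 17.7747

GM = 17.7747


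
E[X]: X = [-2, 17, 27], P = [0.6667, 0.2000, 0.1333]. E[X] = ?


E[X] = -2*0.6667 + 17*0.2000 + 27*0.1333
= -1.3334 + 3.4000 + 3.5991
= 5.6657

E[X] = 5.6657


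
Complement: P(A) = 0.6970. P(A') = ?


P(not A) = 1 - 0.6970 = 0.3030

P(not A) = 0.3030


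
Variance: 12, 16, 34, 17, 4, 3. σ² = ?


Mean = 14.3333
Squared deviations: 5.4444, 2.7778, 386.7778, 7.1111, 106.7778, 128.4444
Sum = 637.3333
Variance = 637.3333/6 = 106.2222

Variance = 106.2222


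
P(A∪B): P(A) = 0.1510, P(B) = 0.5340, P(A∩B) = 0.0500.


P(A∪B) = 0.1510 + 0.5340 - 0.0500
= 0.6850 - 0.0500
= 0.6350

P(A∪B) = 0.6350


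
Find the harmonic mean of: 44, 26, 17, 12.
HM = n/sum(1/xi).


Sum of reciprocals = 1/44 + 1/26 + 1/17 + 1/12 = 0.203346
HM = 4/0.203346 = 19.6709

HM = 19.6709


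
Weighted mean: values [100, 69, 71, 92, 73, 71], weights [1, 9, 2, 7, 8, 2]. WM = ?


Numerator = 100*1 + 69*9 + 71*2 + 92*7 + 73*8 + 71*2 = 2233
Denominator = 1 + 9 + 2 + 7 + 8 + 2 = 29
WM = 2233/29 = 77.0000

WM = 77.0000


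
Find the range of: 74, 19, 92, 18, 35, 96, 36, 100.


Max = 100, Min = 18
Range = 100 - 18 = 82

Range = 82


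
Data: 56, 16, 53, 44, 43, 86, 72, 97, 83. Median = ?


Sorted: 16, 43, 44, 53, 56, 72, 83, 86, 97
n = 9 (odd)
Middle value = 56

Median = 56


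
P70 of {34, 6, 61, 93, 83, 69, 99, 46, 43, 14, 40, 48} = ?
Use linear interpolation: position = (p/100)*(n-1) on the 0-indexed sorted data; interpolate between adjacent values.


Sorted: 6, 14, 34, 40, 43, 46, 48, 61, 69, 83, 93, 99
n = 12
Index = 70/100 * 11 = 7.7000
Lower = data[7] = 61, Upper = data[8] = 69
P70 = 61 + 0.7000*(8) = 66.6000

P70 = 66.6000


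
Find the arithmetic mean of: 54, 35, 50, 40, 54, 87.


Sum = 54 + 35 + 50 + 40 + 54 + 87 = 320
n = 6
Mean = 320/6 = 53.3333

Mean = 53.3333


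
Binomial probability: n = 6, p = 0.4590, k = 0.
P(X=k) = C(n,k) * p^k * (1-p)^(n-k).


C(6,0) = 1
p^0 = 1.000000
(1-p)^6 = 0.025072
P = 1 * 1.000000 * 0.025072 = 0.0251

P(X=0) = 0.0251


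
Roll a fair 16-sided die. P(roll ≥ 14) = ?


Favorable outcomes (roll ≥ 14): 3
Total outcomes = 16
P = 3/16 = 0.1875

P = 0.1875


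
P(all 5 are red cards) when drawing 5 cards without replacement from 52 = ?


P(all red cards) = (26/52) × (25/51) × (24/50) × (23/49) × (22/48)
= 0.0253

P = 0.0253


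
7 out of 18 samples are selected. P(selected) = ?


P = 7/18 = 0.3889

P = 0.3889


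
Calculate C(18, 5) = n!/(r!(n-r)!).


C(18,5) = 18!/(5! × 13!)
= 6402373705728000/(120 × 6227020800)
= 8568

C(18,5) = 8568


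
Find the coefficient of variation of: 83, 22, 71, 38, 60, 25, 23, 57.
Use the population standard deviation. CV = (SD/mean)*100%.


Mean = 47.3750
SD = 22.0960
CV = (22.0960/47.3750)*100 = 46.6407%

CV = 46.6407%


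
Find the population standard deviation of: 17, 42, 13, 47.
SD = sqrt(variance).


Mean = 29.7500
Variance = 222.6875
SD = sqrt(222.6875) = 14.9227

SD = 14.9227


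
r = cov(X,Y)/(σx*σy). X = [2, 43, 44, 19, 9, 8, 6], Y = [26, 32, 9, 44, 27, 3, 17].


Mean X = 18.7143, Mean Y = 22.5714
SD X = 16.385658, SD Y = 12.970925
Cov = 10.306122
r = 10.306122/(16.385658*12.970925) = 0.0485

r = 0.0485


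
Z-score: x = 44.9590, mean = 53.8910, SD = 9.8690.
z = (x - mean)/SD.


z = (44.9590 - 53.8910)/9.8690
= -8.9320/9.8690
= -0.9051

z = -0.9051


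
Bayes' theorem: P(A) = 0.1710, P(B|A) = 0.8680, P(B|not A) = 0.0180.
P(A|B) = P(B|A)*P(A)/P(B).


P(B) = P(B|A)*P(A) + P(B|A')*P(A')
= 0.8680*0.1710 + 0.0180*0.8290
= 0.148428 + 0.014922 = 0.163350
P(A|B) = 0.148428/0.163350 = 0.9087

P(A|B) = 0.9087


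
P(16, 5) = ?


P(16,5) = 16!/11!
= 20922789888000/39916800
= 524160

P(16,5) = 524160


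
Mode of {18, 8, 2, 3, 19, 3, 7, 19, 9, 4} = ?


Frequencies: 2:1, 3:2, 4:1, 7:1, 8:1, 9:1, 18:1, 19:2
Max frequency = 2
Mode = 3, 19

Mode = 3, 19


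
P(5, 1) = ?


P(5,1) = 5!/4!
= 120/24
= 5

P(5,1) = 5


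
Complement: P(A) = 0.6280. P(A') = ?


P(not A) = 1 - 0.6280 = 0.3720

P(not A) = 0.3720


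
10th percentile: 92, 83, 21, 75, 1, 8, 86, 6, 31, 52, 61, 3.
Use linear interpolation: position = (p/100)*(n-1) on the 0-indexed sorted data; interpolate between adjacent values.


Sorted: 1, 3, 6, 8, 21, 31, 52, 61, 75, 83, 86, 92
n = 12
Index = 10/100 * 11 = 1.1000
Lower = data[1] = 3, Upper = data[2] = 6
P10 = 3 + 0.1000*(3) = 3.3000

P10 = 3.3000


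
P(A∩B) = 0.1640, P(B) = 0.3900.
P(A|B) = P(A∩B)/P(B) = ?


P(A|B) = 0.1640/0.3900 = 0.4205

P(A|B) = 0.4205


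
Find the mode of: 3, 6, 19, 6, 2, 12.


Frequencies: 2:1, 3:1, 6:2, 12:1, 19:1
Max frequency = 2
Mode = 6

Mode = 6


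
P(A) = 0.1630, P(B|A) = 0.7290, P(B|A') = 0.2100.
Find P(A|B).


P(B) = P(B|A)*P(A) + P(B|A')*P(A')
= 0.7290*0.1630 + 0.2100*0.8370
= 0.118827 + 0.175770 = 0.294597
P(A|B) = 0.118827/0.294597 = 0.4034

P(A|B) = 0.4034


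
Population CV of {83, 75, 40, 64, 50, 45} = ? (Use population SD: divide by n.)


Mean = 59.5000
SD = 15.7771
CV = (15.7771/59.5000)*100 = 26.5161%

CV = 26.5161%


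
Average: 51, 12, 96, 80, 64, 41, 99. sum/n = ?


Sum = 51 + 12 + 96 + 80 + 64 + 41 + 99 = 443
n = 7
Mean = 443/7 = 63.2857

Mean = 63.2857


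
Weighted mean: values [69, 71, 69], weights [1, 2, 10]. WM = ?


Numerator = 69*1 + 71*2 + 69*10 = 901
Denominator = 1 + 2 + 10 = 13
WM = 901/13 = 69.3077

WM = 69.3077


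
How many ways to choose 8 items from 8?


C(8,8) = 8!/(8! × 0!)
= 40320/(40320 × 1)
= 1

C(8,8) = 1


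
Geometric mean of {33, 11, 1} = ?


Product = 33 × 11 × 1 = 363
GM = 363^(1/3) = 7.1335

GM = 7.1335


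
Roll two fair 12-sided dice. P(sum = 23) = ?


Total outcomes = 12×12 = 144
Favorable (sum = 23): 2
P = 2/144 = 0.0139

P = 0.0139


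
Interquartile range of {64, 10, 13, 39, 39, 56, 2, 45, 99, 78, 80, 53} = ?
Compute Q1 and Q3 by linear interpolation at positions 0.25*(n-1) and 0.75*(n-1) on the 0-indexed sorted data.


Sorted: 2, 10, 13, 39, 39, 45, 53, 56, 64, 78, 80, 99
Q1 (25th %ile) = 32.5000
Q3 (75th %ile) = 67.5000
IQR = 67.5000 - 32.5000 = 35.0000

IQR = 35.0000


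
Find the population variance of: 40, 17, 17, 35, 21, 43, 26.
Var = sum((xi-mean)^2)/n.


Mean = 28.4286
Squared deviations: 133.8980, 130.6122, 130.6122, 43.1837, 55.1837, 212.3265, 5.8980
Sum = 711.7143
Variance = 711.7143/7 = 101.6735

Variance = 101.6735


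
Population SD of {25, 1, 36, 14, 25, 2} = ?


Mean = 17.1667
Variance = 163.1389
SD = sqrt(163.1389) = 12.7726

SD = 12.7726


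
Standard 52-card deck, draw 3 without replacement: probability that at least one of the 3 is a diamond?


P(at least one) = 1 - P(none)
P(none) = (39/52) × (38/51) × (37/50) = 0.413529
P(at least one) = 1 - 0.413529 = 0.5865

P = 0.5865


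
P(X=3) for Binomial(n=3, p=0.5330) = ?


C(3,3) = 1
p^3 = 0.151419
(1-p)^0 = 1.000000
P = 1 * 0.151419 * 1.000000 = 0.1514

P(X=3) = 0.1514


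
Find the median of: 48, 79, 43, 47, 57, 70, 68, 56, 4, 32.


Sorted: 4, 32, 43, 47, 48, 56, 57, 68, 70, 79
n = 10 (even)
Middle values: 48 and 56
Median = (48+56)/2 = 52.0000

Median = 52.0000


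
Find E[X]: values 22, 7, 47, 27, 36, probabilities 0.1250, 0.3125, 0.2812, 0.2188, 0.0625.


E[X] = 22*0.1250 + 7*0.3125 + 47*0.2812 + 27*0.2188 + 36*0.0625
= 2.7500 + 2.1875 + 13.2164 + 5.9076 + 2.2500
= 26.3115

E[X] = 26.3115


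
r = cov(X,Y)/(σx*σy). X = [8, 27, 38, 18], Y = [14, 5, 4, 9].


Mean X = 22.7500, Mean Y = 8.0000
SD X = 11.076439, SD Y = 3.937004
Cov = -41.750000
r = -41.750000/(11.076439*3.937004) = -0.9574

r = -0.9574


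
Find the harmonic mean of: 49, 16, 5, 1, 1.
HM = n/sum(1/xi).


Sum of reciprocals = 1/49 + 1/16 + 1/5 + 1/1 + 1/1 = 2.282908
HM = 5/2.282908 = 2.1902

HM = 2.1902


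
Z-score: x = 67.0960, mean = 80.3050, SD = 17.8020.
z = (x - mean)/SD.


z = (67.0960 - 80.3050)/17.8020
= -13.2090/17.8020
= -0.7420

z = -0.7420


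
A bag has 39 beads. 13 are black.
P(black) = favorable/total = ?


P = 13/39 = 0.3333

P = 0.3333


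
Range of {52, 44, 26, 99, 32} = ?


Max = 99, Min = 26
Range = 99 - 26 = 73

Range = 73


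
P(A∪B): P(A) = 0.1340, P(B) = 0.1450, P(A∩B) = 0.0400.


P(A∪B) = 0.1340 + 0.1450 - 0.0400
= 0.2790 - 0.0400
= 0.2390

P(A∪B) = 0.2390


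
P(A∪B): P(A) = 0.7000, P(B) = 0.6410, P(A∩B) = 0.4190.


P(A∪B) = 0.7000 + 0.6410 - 0.4190
= 1.3410 - 0.4190
= 0.9220

P(A∪B) = 0.9220


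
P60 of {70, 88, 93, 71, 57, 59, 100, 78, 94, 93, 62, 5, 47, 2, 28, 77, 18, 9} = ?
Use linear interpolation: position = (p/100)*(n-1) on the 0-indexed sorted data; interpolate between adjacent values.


Sorted: 2, 5, 9, 18, 28, 47, 57, 59, 62, 70, 71, 77, 78, 88, 93, 93, 94, 100
n = 18
Index = 60/100 * 17 = 10.2000
Lower = data[10] = 71, Upper = data[11] = 77
P60 = 71 + 0.2000*(6) = 72.2000

P60 = 72.2000


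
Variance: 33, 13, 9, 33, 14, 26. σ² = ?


Mean = 21.3333
Squared deviations: 136.1111, 69.4444, 152.1111, 136.1111, 53.7778, 21.7778
Sum = 569.3333
Variance = 569.3333/6 = 94.8889

Variance = 94.8889


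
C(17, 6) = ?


C(17,6) = 17!/(6! × 11!)
= 355687428096000/(720 × 39916800)
= 12376

C(17,6) = 12376


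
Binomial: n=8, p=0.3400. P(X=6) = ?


C(8,6) = 28
p^6 = 0.001545
(1-p)^2 = 0.435600
P = 28 * 0.001545 * 0.435600 = 0.0188

P(X=6) = 0.0188


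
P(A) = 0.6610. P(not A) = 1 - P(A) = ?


P(not A) = 1 - 0.6610 = 0.3390

P(not A) = 0.3390


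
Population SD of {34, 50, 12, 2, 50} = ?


Mean = 29.6000
Variance = 384.6400
SD = sqrt(384.6400) = 19.6122

SD = 19.6122


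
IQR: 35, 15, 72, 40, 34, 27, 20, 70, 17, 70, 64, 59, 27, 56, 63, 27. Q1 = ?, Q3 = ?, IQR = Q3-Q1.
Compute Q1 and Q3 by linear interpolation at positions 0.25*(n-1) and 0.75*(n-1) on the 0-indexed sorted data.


Sorted: 15, 17, 20, 27, 27, 27, 34, 35, 40, 56, 59, 63, 64, 70, 70, 72
Q1 (25th %ile) = 27.0000
Q3 (75th %ile) = 63.2500
IQR = 63.2500 - 27.0000 = 36.2500

IQR = 36.2500


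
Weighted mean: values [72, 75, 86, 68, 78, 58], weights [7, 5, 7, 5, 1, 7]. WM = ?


Numerator = 72*7 + 75*5 + 86*7 + 68*5 + 78*1 + 58*7 = 2305
Denominator = 7 + 5 + 7 + 5 + 1 + 7 = 32
WM = 2305/32 = 72.0312

WM = 72.0312


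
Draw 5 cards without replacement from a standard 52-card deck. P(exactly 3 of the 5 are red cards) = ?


Hypergeometric: P(X=3) = C(26,3)·C(26,2) / C(52,5)
= 2600 × 325 / 2598960
= 845000/2598960 = 0.3251

P = 0.3251


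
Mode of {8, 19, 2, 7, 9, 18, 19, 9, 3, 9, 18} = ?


Frequencies: 2:1, 3:1, 7:1, 8:1, 9:3, 18:2, 19:2
Max frequency = 3
Mode = 9

Mode = 9


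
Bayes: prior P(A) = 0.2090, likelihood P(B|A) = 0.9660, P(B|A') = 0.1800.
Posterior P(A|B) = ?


P(B) = P(B|A)*P(A) + P(B|A')*P(A')
= 0.9660*0.2090 + 0.1800*0.7910
= 0.201894 + 0.142380 = 0.344274
P(A|B) = 0.201894/0.344274 = 0.5864

P(A|B) = 0.5864


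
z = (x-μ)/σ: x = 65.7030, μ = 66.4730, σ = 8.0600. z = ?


z = (65.7030 - 66.4730)/8.0600
= -0.7700/8.0600
= -0.0955

z = -0.0955


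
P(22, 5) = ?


P(22,5) = 22!/17!
= 1124000727777607680000/355687428096000
= 3160080

P(22,5) = 3160080


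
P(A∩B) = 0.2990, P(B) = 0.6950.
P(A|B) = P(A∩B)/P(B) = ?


P(A|B) = 0.2990/0.6950 = 0.4302

P(A|B) = 0.4302


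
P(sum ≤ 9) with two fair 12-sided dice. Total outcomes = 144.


Total outcomes = 12×12 = 144
Favorable (sum ≤ 9): 36
P = 36/144 = 0.2500

P = 0.2500


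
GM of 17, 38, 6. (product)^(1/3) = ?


Product = 17 × 38 × 6 = 3876
GM = 3876^(1/3) = 15.7083

GM = 15.7083


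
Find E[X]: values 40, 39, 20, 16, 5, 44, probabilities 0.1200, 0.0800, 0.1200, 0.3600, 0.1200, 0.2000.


E[X] = 40*0.1200 + 39*0.0800 + 20*0.1200 + 16*0.3600 + 5*0.1200 + 44*0.2000
= 4.8000 + 3.1200 + 2.4000 + 5.7600 + 0.6000 + 8.8000
= 25.4800

E[X] = 25.4800


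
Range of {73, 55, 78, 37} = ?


Max = 78, Min = 37
Range = 78 - 37 = 41

Range = 41


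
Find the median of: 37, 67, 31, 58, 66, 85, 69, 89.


Sorted: 31, 37, 58, 66, 67, 69, 85, 89
n = 8 (even)
Middle values: 66 and 67
Median = (66+67)/2 = 66.5000

Median = 66.5000


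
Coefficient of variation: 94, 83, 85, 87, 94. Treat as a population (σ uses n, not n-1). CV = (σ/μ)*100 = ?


Mean = 88.6000
SD = 4.5869
CV = (4.5869/88.6000)*100 = 5.1771%

CV = 5.1771%


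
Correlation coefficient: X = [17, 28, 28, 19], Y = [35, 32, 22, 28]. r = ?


Mean X = 23.0000, Mean Y = 29.2500
SD X = 5.049752, SD Y = 4.866981
Cov = -13.000000
r = -13.000000/(5.049752*4.866981) = -0.5289

r = -0.5289


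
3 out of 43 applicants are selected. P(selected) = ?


P = 3/43 = 0.0698

P = 0.0698


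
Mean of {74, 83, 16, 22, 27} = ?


Sum = 74 + 83 + 16 + 22 + 27 = 222
n = 5
Mean = 222/5 = 44.4000

Mean = 44.4000


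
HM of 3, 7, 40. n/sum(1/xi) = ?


Sum of reciprocals = 1/3 + 1/7 + 1/40 = 0.501190
HM = 3/0.501190 = 5.9857

HM = 5.9857


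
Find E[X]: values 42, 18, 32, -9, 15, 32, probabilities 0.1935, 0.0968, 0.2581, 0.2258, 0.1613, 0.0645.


E[X] = 42*0.1935 + 18*0.0968 + 32*0.2581 - 9*0.2258 + 15*0.1613 + 32*0.0645
= 8.1270 + 1.7424 + 8.2592 - 2.0322 + 2.4195 + 2.0640
= 20.5799

E[X] = 20.5799


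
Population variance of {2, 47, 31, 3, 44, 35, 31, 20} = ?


Mean = 26.6250
Squared deviations: 606.3906, 415.1406, 19.1406, 558.1406, 301.8906, 70.1406, 19.1406, 43.8906
Sum = 2033.8750
Variance = 2033.8750/8 = 254.2344

Variance = 254.2344


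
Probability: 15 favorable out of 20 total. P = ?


P = 15/20 = 0.7500

P = 0.7500


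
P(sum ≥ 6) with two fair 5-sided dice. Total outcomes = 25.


Total outcomes = 5×5 = 25
Favorable (sum ≥ 6): 15
P = 15/25 = 0.6000

P = 0.6000


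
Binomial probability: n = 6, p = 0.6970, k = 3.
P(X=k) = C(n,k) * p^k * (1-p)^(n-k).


C(6,3) = 20
p^3 = 0.338609
(1-p)^3 = 0.027818
P = 20 * 0.338609 * 0.027818 = 0.1884

P(X=3) = 0.1884


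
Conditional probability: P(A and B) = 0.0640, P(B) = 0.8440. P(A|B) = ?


P(A|B) = 0.0640/0.8440 = 0.0758

P(A|B) = 0.0758


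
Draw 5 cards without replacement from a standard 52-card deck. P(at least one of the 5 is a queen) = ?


P(at least one) = 1 - P(none)
P(none) = (48/52) × (47/51) × (46/50) × (45/49) × (44/48) = 0.658842
P(at least one) = 1 - 0.658842 = 0.3412

P = 0.3412


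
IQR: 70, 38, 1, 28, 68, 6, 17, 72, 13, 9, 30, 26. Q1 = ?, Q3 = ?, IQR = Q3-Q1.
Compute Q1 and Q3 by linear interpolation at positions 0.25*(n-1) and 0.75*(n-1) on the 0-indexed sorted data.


Sorted: 1, 6, 9, 13, 17, 26, 28, 30, 38, 68, 70, 72
Q1 (25th %ile) = 12.0000
Q3 (75th %ile) = 45.5000
IQR = 45.5000 - 12.0000 = 33.5000

IQR = 33.5000


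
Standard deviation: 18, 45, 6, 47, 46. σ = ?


Mean = 32.4000
Variance = 292.2400
SD = sqrt(292.2400) = 17.0950

SD = 17.0950


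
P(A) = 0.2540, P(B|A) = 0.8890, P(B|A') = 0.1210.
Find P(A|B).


P(B) = P(B|A)*P(A) + P(B|A')*P(A')
= 0.8890*0.2540 + 0.1210*0.7460
= 0.225806 + 0.090266 = 0.316072
P(A|B) = 0.225806/0.316072 = 0.7144

P(A|B) = 0.7144


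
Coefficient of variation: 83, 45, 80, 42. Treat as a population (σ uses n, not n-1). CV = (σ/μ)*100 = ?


Mean = 62.5000
SD = 19.0591
CV = (19.0591/62.5000)*100 = 30.4946%

CV = 30.4946%


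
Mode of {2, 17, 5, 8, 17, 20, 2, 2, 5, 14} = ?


Frequencies: 2:3, 5:2, 8:1, 14:1, 17:2, 20:1
Max frequency = 3
Mode = 2

Mode = 2


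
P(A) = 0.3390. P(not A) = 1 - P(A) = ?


P(not A) = 1 - 0.3390 = 0.6610

P(not A) = 0.6610


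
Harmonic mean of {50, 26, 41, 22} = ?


Sum of reciprocals = 1/50 + 1/26 + 1/41 + 1/22 = 0.128306
HM = 4/0.128306 = 31.1754

HM = 31.1754


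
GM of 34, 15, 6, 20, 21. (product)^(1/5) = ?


Product = 34 × 15 × 6 × 20 × 21 = 1285200
GM = 1285200^(1/5) = 16.6646

GM = 16.6646


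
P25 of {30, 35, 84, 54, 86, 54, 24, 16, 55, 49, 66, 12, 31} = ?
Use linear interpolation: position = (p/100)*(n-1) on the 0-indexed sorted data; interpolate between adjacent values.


Sorted: 12, 16, 24, 30, 31, 35, 49, 54, 54, 55, 66, 84, 86
n = 13
Index = 25/100 * 12 = 3.0000
Lower = data[3] = 30, Upper = data[4] = 31
P25 = 30 + 0*(1) = 30.0000

P25 = 30.0000


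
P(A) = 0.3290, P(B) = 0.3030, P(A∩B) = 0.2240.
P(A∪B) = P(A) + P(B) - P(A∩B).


P(A∪B) = 0.3290 + 0.3030 - 0.2240
= 0.6320 - 0.2240
= 0.4080

P(A∪B) = 0.4080


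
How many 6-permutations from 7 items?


P(7,6) = 7!/1!
= 5040/1
= 5040

P(7,6) = 5040


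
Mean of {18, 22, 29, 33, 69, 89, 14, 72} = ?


Sum = 18 + 22 + 29 + 33 + 69 + 89 + 14 + 72 = 346
n = 8
Mean = 346/8 = 43.2500

Mean = 43.2500


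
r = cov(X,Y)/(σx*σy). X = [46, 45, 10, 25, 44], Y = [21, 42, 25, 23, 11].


Mean X = 34.0000, Mean Y = 24.4000
SD X = 14.296853, SD Y = 10.031949
Cov = 3.400000
r = 3.400000/(14.296853*10.031949) = 0.0237

r = 0.0237


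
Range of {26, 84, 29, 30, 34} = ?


Max = 84, Min = 26
Range = 84 - 26 = 58

Range = 58


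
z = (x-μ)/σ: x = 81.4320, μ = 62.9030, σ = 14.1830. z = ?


z = (81.4320 - 62.9030)/14.1830
= 18.5290/14.1830
= 1.3064

z = 1.3064


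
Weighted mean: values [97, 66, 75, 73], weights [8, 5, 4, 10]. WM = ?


Numerator = 97*8 + 66*5 + 75*4 + 73*10 = 2136
Denominator = 8 + 5 + 4 + 10 = 27
WM = 2136/27 = 79.1111

WM = 79.1111


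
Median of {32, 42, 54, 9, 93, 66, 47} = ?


Sorted: 9, 32, 42, 47, 54, 66, 93
n = 7 (odd)
Middle value = 47

Median = 47


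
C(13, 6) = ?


C(13,6) = 13!/(6! × 7!)
= 6227020800/(720 × 5040)
= 1716

C(13,6) = 1716


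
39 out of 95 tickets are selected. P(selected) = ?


P = 39/95 = 0.4105

P = 0.4105


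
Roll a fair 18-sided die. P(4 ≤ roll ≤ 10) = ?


Favorable outcomes (4 ≤ roll ≤ 10): 7
Total outcomes = 18
P = 7/18 = 0.3889

P = 0.3889


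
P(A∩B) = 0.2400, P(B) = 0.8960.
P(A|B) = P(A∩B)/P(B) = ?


P(A|B) = 0.2400/0.8960 = 0.2679

P(A|B) = 0.2679


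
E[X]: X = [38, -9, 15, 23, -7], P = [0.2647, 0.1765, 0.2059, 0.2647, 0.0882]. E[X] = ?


E[X] = 38*0.2647 - 9*0.1765 + 15*0.2059 + 23*0.2647 - 7*0.0882
= 10.0586 - 1.5885 + 3.0885 + 6.0881 - 0.6174
= 17.0293

E[X] = 17.0293


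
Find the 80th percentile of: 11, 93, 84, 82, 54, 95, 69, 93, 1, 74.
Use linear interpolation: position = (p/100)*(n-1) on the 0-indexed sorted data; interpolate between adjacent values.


Sorted: 1, 11, 54, 69, 74, 82, 84, 93, 93, 95
n = 10
Index = 80/100 * 9 = 7.2000
Lower = data[7] = 93, Upper = data[8] = 93
P80 = 93 + 0.2000*(0) = 93.0000

P80 = 93.0000


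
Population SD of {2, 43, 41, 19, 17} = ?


Mean = 24.4000
Variance = 241.4400
SD = sqrt(241.4400) = 15.5383

SD = 15.5383


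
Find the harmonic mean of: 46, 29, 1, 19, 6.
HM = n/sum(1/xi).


Sum of reciprocals = 1/46 + 1/29 + 1/1 + 1/19 + 1/6 = 1.275520
HM = 5/1.275520 = 3.9200

HM = 3.9200


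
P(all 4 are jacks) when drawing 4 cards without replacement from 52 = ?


P(all jacks) = (4/52) × (3/51) × (2/50) × (1/49)
= 3.6938e-06

P = 3.6938e-06


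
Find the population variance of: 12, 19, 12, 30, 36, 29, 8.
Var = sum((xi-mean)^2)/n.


Mean = 20.8571
Squared deviations: 78.4490, 3.4490, 78.4490, 83.5918, 229.3061, 66.3061, 165.3061
Sum = 704.8571
Variance = 704.8571/7 = 100.6939

Variance = 100.6939
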